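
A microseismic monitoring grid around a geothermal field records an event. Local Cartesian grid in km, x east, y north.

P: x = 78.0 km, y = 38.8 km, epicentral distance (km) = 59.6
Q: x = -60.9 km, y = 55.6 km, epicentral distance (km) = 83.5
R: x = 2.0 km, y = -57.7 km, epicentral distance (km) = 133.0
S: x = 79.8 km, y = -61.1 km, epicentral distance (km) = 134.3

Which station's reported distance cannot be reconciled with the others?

Solve using three stations at a time. Using P, Q, S (subtract circle equations pairwise → linear system) gives (x, y) ≈ (22.4, 60.3).
Distances from that point to each station vs reported:
  P: calculated 59.6 vs reported 59.6 → residual 0.0 km
  Q: calculated 83.5 vs reported 83.5 → residual 0.0 km
  R: calculated 119.8 vs reported 133.0 → residual 13.2 km
  S: calculated 134.3 vs reported 134.3 → residual 0.0 km
P, Q, S are mutually consistent (residuals ≈ 0); R is off by 13.2 km.

R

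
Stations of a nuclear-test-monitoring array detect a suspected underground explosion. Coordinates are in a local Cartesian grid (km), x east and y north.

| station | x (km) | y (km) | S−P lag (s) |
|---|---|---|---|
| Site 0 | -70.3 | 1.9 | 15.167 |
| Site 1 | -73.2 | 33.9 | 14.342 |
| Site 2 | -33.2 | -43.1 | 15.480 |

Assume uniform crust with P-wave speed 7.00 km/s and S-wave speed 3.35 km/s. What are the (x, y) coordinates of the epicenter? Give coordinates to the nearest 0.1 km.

18.6 km east, 41.8 km north

Distance from S−P lag: d = Δt · v_P v_S / (v_P − v_S) = Δt · (7.00·3.35)/(7.00−3.35) ≈ 6.4247·Δt.
So d_Site 0 = 97.44, d_Site 1 = 92.14, d_Site 2 = 99.45 km.
Circle about each station: (x + 70.3)² + (y − 1.9)² = 97.44²; (x + 73.2)² + (y − 33.9)² = 92.14²; (x + 33.2)² + (y + 43.1)² = 99.45².
Subtracting the Site 0 equation from the Site 1 and Site 2 equations removes the quadratic terms:
-5.8 x + 64.0 y = 2566.52
74.2 x − 90.0 y = -2381.60
Solving the 2×2 system: x ≈ 18.6, y ≈ 41.8 km.
Check against Site 0 (with the unrounded x, y): √((x + 70.3)²+(y − 1.9)²) = 97.43 ≈ 97.44 km. ✓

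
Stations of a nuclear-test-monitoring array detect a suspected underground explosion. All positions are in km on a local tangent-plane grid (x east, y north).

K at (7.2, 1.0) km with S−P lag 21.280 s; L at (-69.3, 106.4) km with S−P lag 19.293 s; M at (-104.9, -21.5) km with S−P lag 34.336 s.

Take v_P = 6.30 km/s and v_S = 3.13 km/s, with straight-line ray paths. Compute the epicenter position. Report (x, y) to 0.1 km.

Distance from S−P lag: d = Δt · v_P v_S / (v_P − v_S) = Δt · (6.30·3.13)/(6.30−3.13) ≈ 6.2205·Δt.
So d_K = 132.37, d_L = 120.01, d_M = 213.59 km.
Circle about each station: (x − 7.2)² + (y − 1.0)² = 132.37²; (x + 69.3)² + (y − 106.4)² = 120.01²; (x + 104.9)² + (y + 21.5)² = 213.59².
Subtracting pairs of circle equations eliminates x²+y² and gives linear equations (the radical axes):
-153.0 x + 210.8 y = 19190.03
-224.2 x − 45.0 y = -16685.45
Solving the 2×2 system: x ≈ 49.0, y ≈ 126.6 km.

49.0 km east, 126.6 km north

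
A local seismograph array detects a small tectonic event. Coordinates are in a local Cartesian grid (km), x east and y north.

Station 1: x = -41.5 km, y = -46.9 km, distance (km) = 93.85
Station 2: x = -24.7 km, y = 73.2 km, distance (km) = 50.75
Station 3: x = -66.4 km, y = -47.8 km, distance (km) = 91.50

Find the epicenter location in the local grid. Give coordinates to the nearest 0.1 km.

Circle about each station: (x + 41.5)² + (y + 46.9)² = 93.85²; (x + 24.7)² + (y − 73.2)² = 50.75²; (x + 66.4)² + (y + 47.8)² = 91.50².
Subtracting the Station 1 equation from the Station 2 and Station 3 equations removes the quadratic terms:
33.6 x + 240.2 y = 8278.73
-49.8 x − 1.8 y = 3207.51
Solving the 2×2 system: x ≈ -66.0, y ≈ 43.7 km.
Check against Station 1 (with the unrounded x, y): √((x + 41.5)²+(y + 46.9)²) = 93.85 ≈ 93.85 km. ✓

-66.0 km east, 43.7 km north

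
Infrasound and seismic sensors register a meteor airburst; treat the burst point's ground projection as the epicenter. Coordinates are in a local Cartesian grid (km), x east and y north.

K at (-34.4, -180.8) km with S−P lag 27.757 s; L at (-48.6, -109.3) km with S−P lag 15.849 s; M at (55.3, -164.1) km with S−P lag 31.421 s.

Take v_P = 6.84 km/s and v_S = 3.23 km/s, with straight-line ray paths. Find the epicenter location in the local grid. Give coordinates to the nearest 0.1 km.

-64.4 km east, -13.6 km north

Distance from S−P lag: d = Δt · v_P v_S / (v_P − v_S) = Δt · (6.84·3.23)/(6.84−3.23) ≈ 6.1200·Δt.
So d_K = 169.87, d_L = 97.00, d_M = 192.30 km.
Circle about each station: (x + 34.4)² + (y + 180.8)² = 169.87²; (x + 48.6)² + (y + 109.3)² = 97.00²; (x − 55.3)² + (y + 164.1)² = 192.30².
Subtracting the K equation from the L and M equations removes the quadratic terms:
-28.4 x + 143.0 y = -116.73
179.4 x + 33.4 y = -12008.57
Solving the 2×2 system: x ≈ -64.4, y ≈ -13.6 km.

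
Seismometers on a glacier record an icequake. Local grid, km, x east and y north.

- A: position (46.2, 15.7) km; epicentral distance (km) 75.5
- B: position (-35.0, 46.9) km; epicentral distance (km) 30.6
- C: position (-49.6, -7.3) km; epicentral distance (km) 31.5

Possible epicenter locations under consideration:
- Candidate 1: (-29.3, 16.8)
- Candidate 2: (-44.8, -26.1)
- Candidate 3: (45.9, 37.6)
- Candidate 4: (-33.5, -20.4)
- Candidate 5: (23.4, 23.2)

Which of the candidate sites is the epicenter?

Candidate 1

For each candidate, compare |candidate − station| to the reported distance:
Candidate 1: residuals A 0.0, B 0.0, C 0.0 → max 0.0 km
Candidate 2: residuals A 24.6, B 43.1, C 12.1 → max 43.1 km
Candidate 3: residuals A 53.6, B 50.8, C 74.0 → max 74.0 km
Candidate 4: residuals A 12.0, B 36.7, C 10.7 → max 36.7 km
Candidate 5: residuals A 51.5, B 32.4, C 47.6 → max 51.5 km
Only Candidate 1 has all residuals ≈ 0.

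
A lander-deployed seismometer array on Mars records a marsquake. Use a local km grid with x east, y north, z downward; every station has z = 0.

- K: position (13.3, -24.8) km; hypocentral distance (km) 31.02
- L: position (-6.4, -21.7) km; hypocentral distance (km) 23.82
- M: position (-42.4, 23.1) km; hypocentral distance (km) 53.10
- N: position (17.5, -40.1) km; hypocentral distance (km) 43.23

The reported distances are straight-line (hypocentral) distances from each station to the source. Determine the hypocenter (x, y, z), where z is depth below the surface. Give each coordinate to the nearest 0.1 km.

Each station gives a sphere (x−x_i)² + (y−y_i)² + z² = d_i² (stations at z=0).
Subtracting the K sphere from L and M: z² cancels, leaving linear equations in x and y:
-39.4 x + 6.2 y = 114.77
-111.4 x + 95.8 y = -317.93
Solving: x ≈ -4.204, y ≈ -8.208 km (keep extra digits for the depth step; rounded: -4.2, -8.2).
Then from the K sphere: z² = 31.02² − (x − 13.3)² − (y + 24.8)² with x = -4.204, y = -8.208, so z ≈ 19.508 ≈ 19.5 km.

x ≈ -4.2 km, y ≈ -8.2 km, depth ≈ 19.5 km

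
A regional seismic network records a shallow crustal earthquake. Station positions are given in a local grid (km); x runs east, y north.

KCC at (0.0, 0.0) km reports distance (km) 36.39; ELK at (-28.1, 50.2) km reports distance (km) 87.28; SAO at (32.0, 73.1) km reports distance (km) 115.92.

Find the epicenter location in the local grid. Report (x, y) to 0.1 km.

x ≈ -9.6 km, y ≈ -35.1 km

Circle about each station: x² + y² = 36.39²; (x + 28.1)² + (y − 50.2)² = 87.28²; (x − 32.0)² + (y − 73.1)² = 115.92².
Subtracting the KCC equation from the ELK and SAO equations removes the quadratic terms:
-56.2 x + 100.4 y = -2983.92
64.0 x + 146.2 y = -5745.60
Solving the 2×2 system: x ≈ -9.6, y ≈ -35.1 km.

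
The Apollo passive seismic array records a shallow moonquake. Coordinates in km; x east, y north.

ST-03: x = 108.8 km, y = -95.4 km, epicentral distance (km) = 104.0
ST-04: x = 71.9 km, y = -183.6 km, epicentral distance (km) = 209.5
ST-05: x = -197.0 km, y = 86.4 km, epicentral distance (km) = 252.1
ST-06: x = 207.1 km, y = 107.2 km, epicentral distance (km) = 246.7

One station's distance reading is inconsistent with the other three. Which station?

Solve using three stations at a time. Using ST-03, ST-05, ST-06 (subtract circle equations pairwise → linear system) gives (x, y) ≈ (15.9, -48.7).
Distances from that point to each station vs reported:
  ST-03: calculated 104.0 vs reported 104.0 → residual 0.0 km
  ST-04: calculated 146.1 vs reported 209.5 → residual 63.4 km
  ST-05: calculated 252.1 vs reported 252.1 → residual 0.0 km
  ST-06: calculated 246.7 vs reported 246.7 → residual 0.0 km
ST-03, ST-05, ST-06 are mutually consistent (residuals ≈ 0); ST-04 is off by 63.4 km.

ST-04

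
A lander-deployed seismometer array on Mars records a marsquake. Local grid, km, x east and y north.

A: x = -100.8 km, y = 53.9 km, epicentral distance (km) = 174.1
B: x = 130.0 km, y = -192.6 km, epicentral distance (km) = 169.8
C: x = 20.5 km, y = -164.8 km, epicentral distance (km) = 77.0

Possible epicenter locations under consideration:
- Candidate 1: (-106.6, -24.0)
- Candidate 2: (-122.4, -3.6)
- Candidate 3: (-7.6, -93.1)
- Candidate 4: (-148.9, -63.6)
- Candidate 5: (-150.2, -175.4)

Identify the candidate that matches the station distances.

Candidate 3

For each candidate, compare |candidate − station| to the reported distance:
Candidate 1: residuals A 96.0, B 120.7, C 112.7 → max 120.7 km
Candidate 2: residuals A 112.7, B 145.5, C 138.4 → max 145.5 km
Candidate 3: residuals A 0.0, B 0.0, C 0.0 → max 0.0 km
Candidate 4: residuals A 47.1, B 137.5, C 120.3 → max 137.5 km
Candidate 5: residuals A 60.5, B 110.9, C 94.0 → max 110.9 km
Only Candidate 3 has all residuals ≈ 0.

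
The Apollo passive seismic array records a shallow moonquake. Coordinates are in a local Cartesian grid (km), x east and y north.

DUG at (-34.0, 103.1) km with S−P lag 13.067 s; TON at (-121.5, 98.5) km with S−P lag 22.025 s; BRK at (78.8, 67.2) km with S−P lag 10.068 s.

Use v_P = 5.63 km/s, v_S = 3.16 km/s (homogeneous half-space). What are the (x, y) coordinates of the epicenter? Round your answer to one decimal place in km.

(19.4, 25.6)

Distance from S−P lag: d = Δt · v_P v_S / (v_P − v_S) = Δt · (5.63·3.16)/(5.63−3.16) ≈ 7.2028·Δt.
So d_DUG = 94.12, d_TON = 158.64, d_BRK = 72.52 km.
Circle about each station: (x + 34.0)² + (y − 103.1)² = 94.12²; (x + 121.5)² + (y − 98.5)² = 158.64²; (x − 78.8)² + (y − 67.2)² = 72.52².
Subtracting the DUG equation from the TON and BRK equations removes the quadratic terms:
-175.0 x − 9.2 y = -3629.19
225.6 x − 71.8 y = 2539.09
Solving the 2×2 system: x ≈ 19.4, y ≈ 25.6 km.
Check against DUG (with the unrounded x, y): √((x + 34.0)²+(y − 103.1)²) = 94.13 ≈ 94.12 km. ✓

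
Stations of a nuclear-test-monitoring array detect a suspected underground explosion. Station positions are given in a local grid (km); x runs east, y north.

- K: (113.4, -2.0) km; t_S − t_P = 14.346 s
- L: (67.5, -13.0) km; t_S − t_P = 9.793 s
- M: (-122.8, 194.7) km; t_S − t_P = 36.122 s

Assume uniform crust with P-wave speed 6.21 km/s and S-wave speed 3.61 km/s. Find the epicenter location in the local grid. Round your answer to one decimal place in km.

19.4 km east, -82.4 km north

Distance from S−P lag: d = Δt · v_P v_S / (v_P − v_S) = Δt · (6.21·3.61)/(6.21−3.61) ≈ 8.6223·Δt.
So d_K = 123.70, d_L = 84.44, d_M = 311.46 km.
Circle about each station: (x − 113.4)² + (y + 2.0)² = 123.70²; (x − 67.5)² + (y + 13.0)² = 84.44²; (x + 122.8)² + (y − 194.7)² = 311.46².
Subtracting the K equation from the L and M equations removes the quadratic terms:
-91.8 x − 22.0 y = 33.27
-472.4 x + 393.4 y = -41581.27
Solving the 2×2 system: x ≈ 19.4, y ≈ -82.4 km.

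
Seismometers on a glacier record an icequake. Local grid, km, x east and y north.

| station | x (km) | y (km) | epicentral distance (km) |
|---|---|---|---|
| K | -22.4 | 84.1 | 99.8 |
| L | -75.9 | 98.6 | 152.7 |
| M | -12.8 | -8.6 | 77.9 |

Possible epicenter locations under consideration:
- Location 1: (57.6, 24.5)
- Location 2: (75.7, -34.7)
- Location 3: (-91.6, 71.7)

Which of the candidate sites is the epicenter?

Location 1

For each candidate, compare |candidate − station| to the reported distance:
Location 1: residuals K 0.0, L 0.0, M 0.1 → max 0.1 km
Location 2: residuals K 54.3, L 49.2, M 14.4 → max 54.3 km
Location 3: residuals K 29.5, L 121.6, M 34.6 → max 121.6 km
Only Location 1 has all residuals ≈ 0.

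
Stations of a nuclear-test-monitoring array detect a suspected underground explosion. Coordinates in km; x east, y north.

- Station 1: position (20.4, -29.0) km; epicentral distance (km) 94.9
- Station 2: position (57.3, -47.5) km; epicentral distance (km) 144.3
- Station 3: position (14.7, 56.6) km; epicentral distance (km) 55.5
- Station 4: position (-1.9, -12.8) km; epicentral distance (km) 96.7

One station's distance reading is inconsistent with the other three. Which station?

Station 2

Solve using three stations at a time. Using Station 1, Station 3, Station 4 (subtract circle equations pairwise → linear system) gives (x, y) ≈ (69.9, 51.9).
Distances from that point to each station vs reported:
  Station 1: calculated 94.8 vs reported 94.9 → residual 0.1 km
  Station 2: calculated 100.2 vs reported 144.3 → residual 44.1 km
  Station 3: calculated 55.4 vs reported 55.5 → residual 0.1 km
  Station 4: calculated 96.6 vs reported 96.7 → residual 0.1 km
Station 1, Station 3, Station 4 are mutually consistent (residuals ≈ 0); Station 2 is off by 44.1 km.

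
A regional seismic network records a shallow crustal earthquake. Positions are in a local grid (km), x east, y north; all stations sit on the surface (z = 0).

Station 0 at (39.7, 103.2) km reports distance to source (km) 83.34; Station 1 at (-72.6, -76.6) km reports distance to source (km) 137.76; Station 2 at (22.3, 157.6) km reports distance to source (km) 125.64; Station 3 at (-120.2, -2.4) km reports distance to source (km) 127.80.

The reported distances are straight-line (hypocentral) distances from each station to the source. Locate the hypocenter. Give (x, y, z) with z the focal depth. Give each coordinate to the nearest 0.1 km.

Each station gives a sphere (x−x_i)² + (y−y_i)² + z² = d_i² (stations at z=0).
Subtracting the Station 0 sphere from Station 1 and Station 2: z² cancels, leaving linear equations in x and y:
-224.6 x − 359.6 y = -13120.27
-34.8 x + 108.8 y = 4268.87
Solving: x ≈ -2.912, y ≈ 38.305 km (keep extra digits for the depth step; rounded: -2.9, 38.3).
Then from the Station 0 sphere: z² = 83.34² − (x − 39.7)² − (y − 103.2)² with x = -2.912, y = 38.305, so z ≈ 30.305 ≈ 30.3 km.

(-2.9, 38.3, 30.3)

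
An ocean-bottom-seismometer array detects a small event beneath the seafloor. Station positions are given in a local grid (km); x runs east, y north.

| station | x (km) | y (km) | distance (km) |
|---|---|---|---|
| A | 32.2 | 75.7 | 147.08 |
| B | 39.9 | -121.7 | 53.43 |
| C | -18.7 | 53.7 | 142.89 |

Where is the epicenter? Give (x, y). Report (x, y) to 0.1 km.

Circle about each station: (x − 32.2)² + (y − 75.7)² = 147.08²; (x − 39.9)² + (y + 121.7)² = 53.43²; (x + 18.7)² + (y − 53.7)² = 142.89².
Subtracting pairs of circle equations eliminates x²+y² and gives linear equations (the radical axes):
15.4 x − 394.8 y = 28413.33
-101.8 x − 44.0 y = -2318.98
Solving the 2×2 system: x ≈ 53.0, y ≈ -69.9 km.

(53.0, -69.9)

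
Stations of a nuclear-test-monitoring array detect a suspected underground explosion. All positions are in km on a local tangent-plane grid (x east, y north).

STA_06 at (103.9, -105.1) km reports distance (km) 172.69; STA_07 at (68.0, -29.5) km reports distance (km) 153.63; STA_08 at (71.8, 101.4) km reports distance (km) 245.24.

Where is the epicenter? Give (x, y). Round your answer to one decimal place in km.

(-68.7, -99.6)

Circle about each station: (x − 103.9)² + (y + 105.1)² = 172.69²; (x − 68.0)² + (y + 29.5)² = 153.63²; (x − 71.8)² + (y − 101.4)² = 245.24².
Subtracting the STA_06 equation from the STA_07 and STA_08 equations removes the quadratic terms:
-71.8 x + 151.2 y = -10127.31
-64.2 x + 413.0 y = -36724.84
Solving the 2×2 system: x ≈ -68.7, y ≈ -99.6 km.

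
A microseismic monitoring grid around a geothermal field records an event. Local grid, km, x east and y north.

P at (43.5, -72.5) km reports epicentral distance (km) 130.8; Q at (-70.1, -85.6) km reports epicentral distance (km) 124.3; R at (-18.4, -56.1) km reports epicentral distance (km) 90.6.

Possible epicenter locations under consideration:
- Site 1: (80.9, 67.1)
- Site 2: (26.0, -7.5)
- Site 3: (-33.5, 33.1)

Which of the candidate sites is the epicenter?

Site 3

For each candidate, compare |candidate − station| to the reported distance:
Site 1: residuals P 13.7, Q 90.5, R 67.6 → max 90.5 km
Site 2: residuals P 63.5, Q 0.5, R 24.8 → max 63.5 km
Site 3: residuals P 0.1, Q 0.1, R 0.1 → max 0.1 km
Only Site 3 has all residuals ≈ 0.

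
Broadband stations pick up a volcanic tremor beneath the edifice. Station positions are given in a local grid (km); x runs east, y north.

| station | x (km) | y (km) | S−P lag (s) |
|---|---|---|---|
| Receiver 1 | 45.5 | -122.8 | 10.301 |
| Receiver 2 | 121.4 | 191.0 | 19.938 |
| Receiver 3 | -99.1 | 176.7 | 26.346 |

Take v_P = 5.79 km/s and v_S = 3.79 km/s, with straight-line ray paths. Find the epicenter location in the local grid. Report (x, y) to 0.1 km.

Distance from S−P lag: d = Δt · v_P v_S / (v_P − v_S) = Δt · (5.79·3.79)/(5.79−3.79) ≈ 10.9720·Δt.
So d_Receiver 1 = 113.02, d_Receiver 2 = 218.76, d_Receiver 3 = 289.07 km.
Circle about each station: (x − 45.5)² + (y + 122.8)² = 113.02²; (x − 121.4)² + (y − 191.0)² = 218.76²; (x + 99.1)² + (y − 176.7)² = 289.07².
Subtracting pairs of circle equations eliminates x²+y² and gives linear equations (the radical axes):
151.8 x + 627.6 y = -1013.55
-289.2 x + 599.0 y = -46894.33
Solving the 2×2 system: x ≈ 105.8, y ≈ -27.2 km.
Check against Receiver 1 (with the unrounded x, y): √((x − 45.5)²+(y + 122.8)²) = 113.02 ≈ 113.02 km. ✓

105.8 km east, -27.2 km north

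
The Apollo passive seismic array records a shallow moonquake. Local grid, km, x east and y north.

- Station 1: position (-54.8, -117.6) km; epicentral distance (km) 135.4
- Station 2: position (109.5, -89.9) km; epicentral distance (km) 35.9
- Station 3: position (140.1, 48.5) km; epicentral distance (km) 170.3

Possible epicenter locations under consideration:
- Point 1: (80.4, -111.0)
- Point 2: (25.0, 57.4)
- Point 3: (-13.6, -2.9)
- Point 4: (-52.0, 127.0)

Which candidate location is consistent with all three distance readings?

For each candidate, compare |candidate − station| to the reported distance:
Point 1: residuals Station 1 0.0, Station 2 0.0, Station 3 0.0 → max 0.0 km
Point 2: residuals Station 1 56.9, Station 2 133.9, Station 3 54.9 → max 133.9 km
Point 3: residuals Station 1 13.5, Station 2 114.8, Station 3 8.2 → max 114.8 km
Point 4: residuals Station 1 109.2, Station 2 234.5, Station 3 37.2 → max 234.5 km
Only Point 1 has all residuals ≈ 0.

Point 1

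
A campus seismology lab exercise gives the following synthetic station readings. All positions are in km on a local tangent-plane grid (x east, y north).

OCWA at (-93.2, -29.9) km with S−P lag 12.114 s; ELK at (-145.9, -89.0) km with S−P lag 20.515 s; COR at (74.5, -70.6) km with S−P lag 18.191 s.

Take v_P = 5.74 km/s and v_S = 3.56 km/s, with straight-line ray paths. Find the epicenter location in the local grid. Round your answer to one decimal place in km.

-29.8 km east, 64.3 km north

Distance from S−P lag: d = Δt · v_P v_S / (v_P − v_S) = Δt · (5.74·3.56)/(5.74−3.56) ≈ 9.3736·Δt.
So d_OCWA = 113.55, d_ELK = 192.30, d_COR = 170.51 km.
Circle about each station: (x + 93.2)² + (y + 29.9)² = 113.55²; (x + 145.9)² + (y + 89.0)² = 192.30²; (x − 74.5)² + (y + 70.6)² = 170.51².
Subtracting pairs of circle equations eliminates x²+y² and gives linear equations (the radical axes):
-105.4 x − 118.2 y = -4458.13
335.4 x − 81.4 y = -15225.70
Solving the 2×2 system: x ≈ -29.8, y ≈ 64.3 km.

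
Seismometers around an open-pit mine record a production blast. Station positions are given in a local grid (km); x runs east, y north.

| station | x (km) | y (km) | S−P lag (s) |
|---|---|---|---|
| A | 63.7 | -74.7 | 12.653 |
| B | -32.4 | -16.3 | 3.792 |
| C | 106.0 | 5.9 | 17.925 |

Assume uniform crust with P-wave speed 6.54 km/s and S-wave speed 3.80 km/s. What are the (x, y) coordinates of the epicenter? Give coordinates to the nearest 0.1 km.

(-47.7, -47.1)

Distance from S−P lag: d = Δt · v_P v_S / (v_P − v_S) = Δt · (6.54·3.80)/(6.54−3.80) ≈ 9.0701·Δt.
So d_A = 114.76, d_B = 34.39, d_C = 162.58 km.
Circle about each station: (x − 63.7)² + (y + 74.7)² = 114.76²; (x + 32.4)² + (y + 16.3)² = 34.39²; (x − 106.0)² + (y − 5.9)² = 162.58².
Subtracting the A equation from the B and C equations removes the quadratic terms:
-192.2 x + 116.8 y = 3664.86
84.6 x + 161.2 y = -11629.37
Solving the 2×2 system: x ≈ -47.7, y ≈ -47.1 km.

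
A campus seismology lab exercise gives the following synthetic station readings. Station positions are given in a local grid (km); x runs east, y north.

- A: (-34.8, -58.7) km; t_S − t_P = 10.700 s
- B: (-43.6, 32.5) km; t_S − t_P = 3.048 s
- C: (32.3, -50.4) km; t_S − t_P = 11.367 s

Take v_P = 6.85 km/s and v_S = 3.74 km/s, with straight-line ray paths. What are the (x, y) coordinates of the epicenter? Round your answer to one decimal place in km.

-18.9 km east, 28.0 km north

Distance from S−P lag: d = Δt · v_P v_S / (v_P − v_S) = Δt · (6.85·3.74)/(6.85−3.74) ≈ 8.2376·Δt.
So d_A = 88.14, d_B = 25.11, d_C = 93.64 km.
Circle about each station: (x + 34.8)² + (y + 58.7)² = 88.14²; (x + 43.6)² + (y − 32.5)² = 25.11²; (x − 32.3)² + (y + 50.4)² = 93.64².
Subtracting the A equation from the B and C equations removes the quadratic terms:
-17.6 x + 182.4 y = 5438.63
134.2 x + 16.6 y = -2073.07
Solving the 2×2 system: x ≈ -18.9, y ≈ 28.0 km.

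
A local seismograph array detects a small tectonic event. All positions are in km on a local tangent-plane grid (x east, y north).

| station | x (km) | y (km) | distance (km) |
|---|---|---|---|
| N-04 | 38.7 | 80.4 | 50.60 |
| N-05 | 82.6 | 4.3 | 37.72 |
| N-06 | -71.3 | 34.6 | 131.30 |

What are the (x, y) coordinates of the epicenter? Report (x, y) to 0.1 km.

x ≈ 60.0 km, y ≈ 34.5 km

Circle about each station: (x − 38.7)² + (y − 80.4)² = 50.60²; (x − 82.6)² + (y − 4.3)² = 37.72²; (x + 71.3)² + (y − 34.6)² = 131.30².
Subtracting the N-04 equation from the N-05 and N-06 equations removes the quadratic terms:
87.8 x − 152.2 y = 16.96
-220.0 x − 91.6 y = -16360.33
Solving the 2×2 system: x ≈ 60.0, y ≈ 34.5 km.
Check against N-04 (with the unrounded x, y): √((x − 38.7)²+(y − 80.4)²) = 50.60 ≈ 50.60 km. ✓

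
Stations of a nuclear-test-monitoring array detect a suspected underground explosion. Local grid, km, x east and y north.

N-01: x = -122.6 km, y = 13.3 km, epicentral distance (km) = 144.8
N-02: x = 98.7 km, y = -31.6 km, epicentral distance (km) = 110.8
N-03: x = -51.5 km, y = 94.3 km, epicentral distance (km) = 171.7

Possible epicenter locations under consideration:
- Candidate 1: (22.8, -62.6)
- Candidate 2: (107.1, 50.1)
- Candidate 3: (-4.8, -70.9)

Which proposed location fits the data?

Candidate 3

For each candidate, compare |candidate − station| to the reported distance:
Candidate 1: residuals N-01 19.2, N-02 28.8, N-03 1.9 → max 28.8 km
Candidate 2: residuals N-01 87.8, N-02 28.7, N-03 7.1 → max 87.8 km
Candidate 3: residuals N-01 0.0, N-02 0.1, N-03 0.0 → max 0.1 km
Only Candidate 3 has all residuals ≈ 0.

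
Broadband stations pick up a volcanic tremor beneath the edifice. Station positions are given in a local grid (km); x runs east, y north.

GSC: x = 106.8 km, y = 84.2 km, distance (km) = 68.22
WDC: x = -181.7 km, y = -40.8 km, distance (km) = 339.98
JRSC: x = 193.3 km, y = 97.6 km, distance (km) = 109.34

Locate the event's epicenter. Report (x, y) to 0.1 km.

98.4 km east, 151.9 km north

Circle about each station: (x − 106.8)² + (y − 84.2)² = 68.22²; (x + 181.7)² + (y + 40.8)² = 339.98²; (x − 193.3)² + (y − 97.6)² = 109.34².
Subtracting the GSC equation from the WDC and JRSC equations removes the quadratic terms:
-577.0 x − 250.0 y = -94748.78
173.0 x + 26.8 y = 21093.50
Solving the 2×2 system: x ≈ 98.4, y ≈ 151.9 km.
Check against GSC (with the unrounded x, y): √((x − 106.8)²+(y − 84.2)²) = 68.21 ≈ 68.22 km. ✓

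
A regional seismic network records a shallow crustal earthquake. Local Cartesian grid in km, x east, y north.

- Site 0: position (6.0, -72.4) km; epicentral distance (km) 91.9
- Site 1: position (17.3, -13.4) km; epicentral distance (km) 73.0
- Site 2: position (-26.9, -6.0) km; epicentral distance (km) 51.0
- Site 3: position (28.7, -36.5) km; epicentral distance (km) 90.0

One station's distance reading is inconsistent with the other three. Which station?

Solve using three stations at a time. Using Site 0, Site 1, Site 3 (subtract circle equations pairwise → linear system) gives (x, y) ≈ (-55.4, -3.7).
Distances from that point to each station vs reported:
  Site 0: calculated 92.2 vs reported 91.9 → residual 0.3 km
  Site 1: calculated 73.3 vs reported 73.0 → residual 0.3 km
  Site 2: calculated 28.6 vs reported 51.0 → residual 22.4 km
  Site 3: calculated 90.3 vs reported 90.0 → residual 0.3 km
Site 0, Site 1, Site 3 are mutually consistent (residuals ≈ 0); Site 2 is off by 22.4 km.

Site 2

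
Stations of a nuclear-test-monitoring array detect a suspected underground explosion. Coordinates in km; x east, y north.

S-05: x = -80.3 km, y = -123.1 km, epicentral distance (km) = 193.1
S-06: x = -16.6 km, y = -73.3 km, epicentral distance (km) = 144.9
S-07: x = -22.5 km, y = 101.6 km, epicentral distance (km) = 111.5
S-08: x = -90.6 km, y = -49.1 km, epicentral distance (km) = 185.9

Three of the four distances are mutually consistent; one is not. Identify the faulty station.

Solve using three stations at a time. Using S-06, S-07, S-08 (subtract circle equations pairwise → linear system) gives (x, y) ≈ (71.7, 41.7).
Distances from that point to each station vs reported:
  S-05: calculated 224.2 vs reported 193.1 → residual 31.1 km
  S-06: calculated 145.0 vs reported 144.9 → residual 0.1 km
  S-07: calculated 111.6 vs reported 111.5 → residual 0.1 km
  S-08: calculated 186.0 vs reported 185.9 → residual 0.1 km
S-06, S-07, S-08 are mutually consistent (residuals ≈ 0); S-05 is off by 31.1 km.

S-05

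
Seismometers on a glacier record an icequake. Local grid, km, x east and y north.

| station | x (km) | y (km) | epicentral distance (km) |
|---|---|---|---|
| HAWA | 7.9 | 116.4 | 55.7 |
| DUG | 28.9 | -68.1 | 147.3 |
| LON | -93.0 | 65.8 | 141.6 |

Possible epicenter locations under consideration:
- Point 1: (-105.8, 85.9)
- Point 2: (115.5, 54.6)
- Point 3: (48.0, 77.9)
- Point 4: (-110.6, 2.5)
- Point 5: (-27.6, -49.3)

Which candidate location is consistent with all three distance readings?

For each candidate, compare |candidate − station| to the reported distance:
Point 1: residuals HAWA 62.0, DUG 57.3, LON 117.8 → max 117.8 km
Point 2: residuals HAWA 68.4, DUG 2.9, LON 67.2 → max 68.4 km
Point 3: residuals HAWA 0.1, DUG 0.1, LON 0.1 → max 0.1 km
Point 4: residuals HAWA 108.7, DUG 9.0, LON 75.9 → max 108.7 km
Point 5: residuals HAWA 113.8, DUG 87.8, LON 9.2 → max 113.8 km
Only Point 3 has all residuals ≈ 0.

Point 3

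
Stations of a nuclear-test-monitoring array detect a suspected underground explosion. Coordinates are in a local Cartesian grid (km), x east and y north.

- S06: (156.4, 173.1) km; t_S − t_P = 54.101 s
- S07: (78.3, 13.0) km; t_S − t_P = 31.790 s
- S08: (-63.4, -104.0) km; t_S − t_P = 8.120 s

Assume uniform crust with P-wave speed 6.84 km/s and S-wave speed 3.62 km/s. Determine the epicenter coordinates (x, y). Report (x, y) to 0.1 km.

x ≈ -99.0 km, y ≈ -155.3 km

Distance from S−P lag: d = Δt · v_P v_S / (v_P − v_S) = Δt · (6.84·3.62)/(6.84−3.62) ≈ 7.6897·Δt.
So d_S06 = 416.02, d_S07 = 244.46, d_S08 = 62.44 km.
Circle about each station: (x − 156.4)² + (y − 173.1)² = 416.02²; (x − 78.3)² + (y − 13.0)² = 244.46²; (x + 63.4)² + (y + 104.0)² = 62.44².
Subtracting the S06 equation from the S07 and S08 equations removes the quadratic terms:
-156.2 x − 320.2 y = 65187.27
-439.6 x − 554.2 y = 129584.88
Solving the 2×2 system: x ≈ -99.0, y ≈ -155.3 km.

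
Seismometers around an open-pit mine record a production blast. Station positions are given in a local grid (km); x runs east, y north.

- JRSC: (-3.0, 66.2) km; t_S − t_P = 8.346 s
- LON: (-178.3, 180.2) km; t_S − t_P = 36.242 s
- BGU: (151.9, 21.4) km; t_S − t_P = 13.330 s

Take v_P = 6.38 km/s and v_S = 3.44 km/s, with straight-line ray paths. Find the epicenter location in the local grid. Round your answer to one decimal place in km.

(54.7, 42.7)

Distance from S−P lag: d = Δt · v_P v_S / (v_P − v_S) = Δt · (6.38·3.44)/(6.38−3.44) ≈ 7.4650·Δt.
So d_JRSC = 62.30, d_LON = 270.55, d_BGU = 99.51 km.
Circle about each station: (x + 3.0)² + (y − 66.2)² = 62.30²; (x + 178.3)² + (y − 180.2)² = 270.55²; (x − 151.9)² + (y − 21.4)² = 99.51².
Subtracting the JRSC equation from the LON and BGU equations removes the quadratic terms:
-350.6 x + 228.0 y = -9444.52
309.8 x − 89.6 y = 13119.18
Solving the 2×2 system: x ≈ 54.7, y ≈ 42.7 km.
Check against JRSC (with the unrounded x, y): √((x + 3.0)²+(y − 66.2)²) = 62.30 ≈ 62.30 km. ✓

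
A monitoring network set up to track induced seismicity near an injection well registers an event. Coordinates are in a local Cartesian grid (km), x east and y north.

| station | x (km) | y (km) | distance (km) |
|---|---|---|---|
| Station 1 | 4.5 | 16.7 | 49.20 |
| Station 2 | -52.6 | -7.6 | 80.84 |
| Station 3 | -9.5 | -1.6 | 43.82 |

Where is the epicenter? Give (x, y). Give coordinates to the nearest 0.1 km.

Circle about each station: (x − 4.5)² + (y − 16.7)² = 49.20²; (x + 52.6)² + (y + 7.6)² = 80.84²; (x + 9.5)² + (y + 1.6)² = 43.82².
Subtracting the Station 1 equation from the Station 2 and Station 3 equations removes the quadratic terms:
-114.2 x − 48.6 y = -1589.09
-28.0 x − 36.6 y = 294.12
Solving the 2×2 system: x ≈ 25.7, y ≈ -27.7 km.

(25.7, -27.7)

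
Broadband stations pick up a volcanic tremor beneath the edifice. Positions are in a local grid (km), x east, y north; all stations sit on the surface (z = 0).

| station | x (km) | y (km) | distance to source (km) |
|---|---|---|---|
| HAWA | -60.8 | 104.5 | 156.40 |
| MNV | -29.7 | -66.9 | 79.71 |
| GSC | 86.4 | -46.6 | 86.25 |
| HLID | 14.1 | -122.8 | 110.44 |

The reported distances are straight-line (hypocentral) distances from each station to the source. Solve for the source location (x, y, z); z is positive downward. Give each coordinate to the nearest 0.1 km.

(17.7, -22.6, 46.3)

Each station gives a sphere (x−x_i)² + (y−y_i)² + z² = d_i² (stations at z=0).
Subtracting the HAWA sphere from MNV and GSC: z² cancels, leaving linear equations in x and y:
62.2 x − 342.8 y = 8848.09
294.4 x − 302.2 y = 12041.53
Solving: x ≈ 17.704, y ≈ -22.599 km (keep extra digits for the depth step; rounded: 17.7, -22.6).
Then from the HAWA sphere: z² = 156.40² − (x + 60.8)² − (y − 104.5)² with x = 17.704, y = -22.599, so z ≈ 46.303 ≈ 46.3 km.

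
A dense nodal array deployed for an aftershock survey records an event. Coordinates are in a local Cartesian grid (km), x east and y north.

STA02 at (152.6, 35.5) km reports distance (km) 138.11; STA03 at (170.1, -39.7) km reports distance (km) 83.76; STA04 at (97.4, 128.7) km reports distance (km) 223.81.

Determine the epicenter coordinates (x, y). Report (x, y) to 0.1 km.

Circle about each station: (x − 152.6)² + (y − 35.5)² = 138.11²; (x − 170.1)² + (y + 39.7)² = 83.76²; (x − 97.4)² + (y − 128.7)² = 223.81².
Subtracting pairs of circle equations eliminates x²+y² and gives linear equations (the radical axes):
35.0 x − 150.4 y = 18021.72
-110.4 x + 186.4 y = -29513.10
Solving the 2×2 system: x ≈ 107.1, y ≈ -94.9 km.

107.1 km east, -94.9 km north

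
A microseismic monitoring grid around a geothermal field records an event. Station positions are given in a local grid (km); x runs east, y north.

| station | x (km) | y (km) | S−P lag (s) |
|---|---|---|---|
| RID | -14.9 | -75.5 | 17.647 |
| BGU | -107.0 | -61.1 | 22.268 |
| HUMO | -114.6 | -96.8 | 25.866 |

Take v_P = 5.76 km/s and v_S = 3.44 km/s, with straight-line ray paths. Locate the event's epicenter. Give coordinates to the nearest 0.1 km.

Distance from S−P lag: d = Δt · v_P v_S / (v_P − v_S) = Δt · (5.76·3.44)/(5.76−3.44) ≈ 8.5407·Δt.
So d_RID = 150.72, d_BGU = 190.18, d_HUMO = 220.91 km.
Circle about each station: (x + 14.9)² + (y + 75.5)² = 150.72²; (x + 107.0)² + (y + 61.1)² = 190.18²; (x + 114.6)² + (y + 96.8)² = 220.91².
Subtracting the RID equation from the BGU and HUMO equations removes the quadratic terms:
-184.2 x + 28.8 y = -4191.96
-199.4 x − 42.6 y = -9503.57
Solving the 2×2 system: x ≈ 33.3, y ≈ 67.3 km.

(33.3, 67.3)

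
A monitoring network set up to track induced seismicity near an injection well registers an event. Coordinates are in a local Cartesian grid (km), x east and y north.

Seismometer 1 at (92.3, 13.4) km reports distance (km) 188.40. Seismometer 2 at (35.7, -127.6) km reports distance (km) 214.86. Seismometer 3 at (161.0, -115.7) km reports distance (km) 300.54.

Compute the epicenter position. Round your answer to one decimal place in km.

x ≈ -93.6 km, y ≈ 44.0 km

Circle about each station: (x − 92.3)² + (y − 13.4)² = 188.40²; (x − 35.7)² + (y + 127.6)² = 214.86²; (x − 161.0)² + (y + 115.7)² = 300.54².
Subtracting the Seismometer 1 equation from the Seismometer 2 and Seismometer 3 equations removes the quadratic terms:
-113.2 x − 282.0 y = -1812.86
137.4 x − 258.2 y = -24221.09
Solving the 2×2 system: x ≈ -93.6, y ≈ 44.0 km.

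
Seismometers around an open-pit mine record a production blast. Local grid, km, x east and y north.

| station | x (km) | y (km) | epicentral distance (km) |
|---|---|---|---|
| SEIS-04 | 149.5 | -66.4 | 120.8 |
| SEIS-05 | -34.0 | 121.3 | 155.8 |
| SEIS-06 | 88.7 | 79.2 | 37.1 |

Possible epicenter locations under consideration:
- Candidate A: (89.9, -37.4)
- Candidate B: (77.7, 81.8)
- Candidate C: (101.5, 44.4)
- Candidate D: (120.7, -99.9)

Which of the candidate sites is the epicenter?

For each candidate, compare |candidate − station| to the reported distance:
Candidate A: residuals SEIS-04 54.5, SEIS-05 45.5, SEIS-06 79.5 → max 79.5 km
Candidate B: residuals SEIS-04 43.9, SEIS-05 37.3, SEIS-06 25.8 → max 43.9 km
Candidate C: residuals SEIS-04 0.0, SEIS-05 0.0, SEIS-06 0.0 → max 0.0 km
Candidate D: residuals SEIS-04 76.6, SEIS-05 114.1, SEIS-06 144.8 → max 144.8 km
Only Candidate C has all residuals ≈ 0.

Candidate C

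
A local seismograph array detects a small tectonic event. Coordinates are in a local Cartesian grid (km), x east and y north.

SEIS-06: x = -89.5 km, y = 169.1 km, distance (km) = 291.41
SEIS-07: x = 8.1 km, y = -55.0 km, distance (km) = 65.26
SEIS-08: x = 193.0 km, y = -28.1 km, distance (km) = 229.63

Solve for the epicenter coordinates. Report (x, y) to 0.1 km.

Circle about each station: (x + 89.5)² + (y − 169.1)² = 291.41²; (x − 8.1)² + (y + 55.0)² = 65.26²; (x − 193.0)² + (y + 28.1)² = 229.63².
Subtracting the SEIS-06 equation from the SEIS-07 and SEIS-08 equations removes the quadratic terms:
195.2 x − 448.2 y = 47146.47
565.0 x − 394.4 y = 33623.40
Solving the 2×2 system: x ≈ -20.0, y ≈ -113.9 km.
Check against SEIS-06 (with the unrounded x, y): √((x + 89.5)²+(y − 169.1)²) = 291.41 ≈ 291.41 km. ✓

x ≈ -20.0 km, y ≈ -113.9 km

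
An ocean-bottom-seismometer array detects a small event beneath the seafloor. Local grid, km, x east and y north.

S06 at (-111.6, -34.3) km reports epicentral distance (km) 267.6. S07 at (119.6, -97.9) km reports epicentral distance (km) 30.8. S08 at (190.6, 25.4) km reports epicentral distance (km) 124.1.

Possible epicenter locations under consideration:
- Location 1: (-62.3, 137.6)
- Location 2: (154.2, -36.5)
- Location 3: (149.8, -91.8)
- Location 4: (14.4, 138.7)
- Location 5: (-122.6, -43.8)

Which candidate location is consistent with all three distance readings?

For each candidate, compare |candidate − station| to the reported distance:
Location 1: residuals S06 88.8, S07 266.8, S08 152.6 → max 266.8 km
Location 2: residuals S06 1.8, S07 39.7, S08 52.3 → max 52.3 km
Location 3: residuals S06 0.0, S07 0.0, S08 0.0 → max 0.0 km
Location 4: residuals S06 53.6, S07 228.1, S08 85.4 → max 228.1 km
Location 5: residuals S06 253.1, S07 217.4, S08 196.7 → max 253.1 km
Only Location 3 has all residuals ≈ 0.

Location 3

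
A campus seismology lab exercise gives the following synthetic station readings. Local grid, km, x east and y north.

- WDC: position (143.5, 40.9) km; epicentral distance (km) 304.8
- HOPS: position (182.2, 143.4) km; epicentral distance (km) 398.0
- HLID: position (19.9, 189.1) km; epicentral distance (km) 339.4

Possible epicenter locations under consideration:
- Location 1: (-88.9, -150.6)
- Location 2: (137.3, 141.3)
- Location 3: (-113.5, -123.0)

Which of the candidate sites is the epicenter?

Location 3

For each candidate, compare |candidate − station| to the reported distance:
Location 1: residuals WDC 3.7, HOPS 1.9, HLID 17.3 → max 17.3 km
Location 2: residuals WDC 204.2, HOPS 353.1, HLID 212.6 → max 353.1 km
Location 3: residuals WDC 0.0, HOPS 0.0, HLID 0.0 → max 0.0 km
Only Location 3 has all residuals ≈ 0.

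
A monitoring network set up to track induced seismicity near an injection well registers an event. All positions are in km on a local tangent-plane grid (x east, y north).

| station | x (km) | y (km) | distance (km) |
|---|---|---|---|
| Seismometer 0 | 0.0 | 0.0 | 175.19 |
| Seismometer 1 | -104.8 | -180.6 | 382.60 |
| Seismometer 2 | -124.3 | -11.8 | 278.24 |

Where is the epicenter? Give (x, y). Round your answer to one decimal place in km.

(112.5, 134.3)

Circle about each station: x² + y² = 175.19²; (x + 104.8)² + (y + 180.6)² = 382.60²; (x + 124.3)² + (y + 11.8)² = 278.24².
Subtracting the Seismometer 0 equation from the Seismometer 1 and Seismometer 2 equations removes the quadratic terms:
-209.6 x − 361.2 y = -72091.82
-248.6 x − 23.6 y = -31136.23
Solving the 2×2 system: x ≈ 112.5, y ≈ 134.3 km.
Check against Seismometer 0 (with the unrounded x, y): √(x²+y²) = 175.20 ≈ 175.19 km. ✓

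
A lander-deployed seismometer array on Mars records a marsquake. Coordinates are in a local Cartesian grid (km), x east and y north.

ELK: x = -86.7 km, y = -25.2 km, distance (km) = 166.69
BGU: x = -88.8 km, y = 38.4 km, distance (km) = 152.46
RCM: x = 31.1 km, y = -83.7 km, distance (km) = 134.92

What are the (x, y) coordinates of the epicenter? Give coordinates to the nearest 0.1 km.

(63.4, 47.3)

Circle about each station: (x + 86.7)² + (y + 25.2)² = 166.69²; (x + 88.8)² + (y − 38.4)² = 152.46²; (x − 31.1)² + (y + 83.7)² = 134.92².
Subtracting the ELK equation from the BGU and RCM equations removes the quadratic terms:
-4.2 x + 127.2 y = 5749.57
235.6 x − 117.0 y = 9403.12
Solving the 2×2 system: x ≈ 63.4, y ≈ 47.3 km.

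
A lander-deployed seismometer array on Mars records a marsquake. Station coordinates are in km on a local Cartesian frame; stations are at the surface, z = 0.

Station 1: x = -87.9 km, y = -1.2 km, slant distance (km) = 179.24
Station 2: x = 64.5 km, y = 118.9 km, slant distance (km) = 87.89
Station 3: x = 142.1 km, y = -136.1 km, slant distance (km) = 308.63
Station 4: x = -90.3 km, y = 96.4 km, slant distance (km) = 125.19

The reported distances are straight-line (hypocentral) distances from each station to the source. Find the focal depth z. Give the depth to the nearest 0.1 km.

depth ≈ 66.3 km

Each station gives a sphere (x−x_i)² + (y−y_i)² + z² = d_i² (stations at z=0).
Subtracting the Station 1 sphere from Station 2 and Station 3: z² cancels, leaving linear equations in x and y:
304.8 x + 240.2 y = 34971.94
460.0 x − 269.8 y = -32137.73
Solving: x ≈ 8.904, y ≈ 134.297 km (keep extra digits for the depth step; rounded: 8.9, 134.3).
Then from the Station 1 sphere: z² = 179.24² − (x + 87.9)² − (y + 1.2)² with x = 8.904, y = 134.297, so z ≈ 66.306 ≈ 66.3 km.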